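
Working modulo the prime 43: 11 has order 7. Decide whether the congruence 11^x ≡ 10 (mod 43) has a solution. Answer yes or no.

no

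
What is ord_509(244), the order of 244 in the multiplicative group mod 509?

508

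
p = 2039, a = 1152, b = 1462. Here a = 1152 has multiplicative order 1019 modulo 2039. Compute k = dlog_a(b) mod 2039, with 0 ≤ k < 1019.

856

Baby-step giant-step with m = ceil(sqrt(1019)) = 32.
Baby table (1152^j mod 2039 for j=0..31):
  0:1  1:1152  2:1754  3:1998  4:1704  5:1490  6:1681  7:1501
  8:80  9:405  10:1668  11:798  12:1746  13:938  14:1945  15:1818
  16:283  17:1815  18:905  19:631  20:1028  21:1636  22:636  23:671
  24:211  25:431  26:1035  27:1544  28:680  29:384  30:1944  31:666
Giant step factor: 1152^(-32) ≡ 1899 (mod 2039).
Scan 1462·1899^i mod 2039 for i = 0, 1, …:
  i=0: 1462   i=1: 1259   i=2: 1133   i=3: 422
  i=4: 51   i=5: 1016   i=6: 490   i=7: 726
  i=8: 310   i=9: 1458     …   i=25: 1586
  i=26: 211
Match at i=26, j=24: k = 26·32 + 24 = 856.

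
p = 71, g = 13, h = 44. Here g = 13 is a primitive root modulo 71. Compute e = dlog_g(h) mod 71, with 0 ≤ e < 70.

37

Baby-step giant-step with m = ceil(sqrt(70)) = 9.
Baby table (13^j mod 71 for j=0..8):
  0:1  1:13  2:27  3:67  4:19  5:34  6:16  7:66
  8:6
Giant step factor: 13^(-9) ≡ 61 (mod 71).
Scan 44·61^i mod 71 for i = 0, 1, …:
  i=0: 44   i=1: 57   i=2: 69   i=3: 20
  i=4: 13
Match at i=4, j=1: e = 4·9 + 1 = 37.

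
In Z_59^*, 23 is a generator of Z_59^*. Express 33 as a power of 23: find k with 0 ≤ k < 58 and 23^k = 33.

Successive powers of 23 modulo 59:
  23^0=1  23^1=23  23^2=57  23^3=13  23^4=4  23^5=33
So 23^5 ≡ 33 (mod 59), giving k = 5.

5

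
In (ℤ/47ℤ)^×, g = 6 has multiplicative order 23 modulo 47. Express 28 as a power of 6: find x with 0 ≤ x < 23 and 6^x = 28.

Successive powers of 6 modulo 47:
  6^0=1  6^1=6  6^2=36  6^3=28
So 6^3 ≡ 28 (mod 47), giving x = 3.

3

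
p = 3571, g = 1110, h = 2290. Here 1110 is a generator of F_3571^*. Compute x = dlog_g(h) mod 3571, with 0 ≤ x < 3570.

Baby-step giant-step with m = ceil(sqrt(3570)) = 60.
Baby table (1110^j mod 3571 for j=0..59):
  0:1  1:1110  2:105  3:2278  4:312  5:3504  6:621  7:107
  8:927  9:522  10:918  11:1245  12:3544  13:2169  14:736  15:2772
  16:2289  17:1809  18:1088  19:682  20:3539  21:190  22:211  23:2095
  24:729  25:2144  26:1554  27:147  28:2475  29:1151  30:2763  31:3012
  32:864  33:2012  34:1445  35:571  36:1743  37:2819  38:894  39:3173
  40:1024  41:1062  42:390  43:809  44:1669  45:2812  46:266  47:2438
  48:2933  49:2449  50:859  51:33  52:920  53:3465  54:183  55:3154
  56:1360  57:2638  58:3531  59:2023
Giant step factor: 1110^(-60) ≡ 2322 (mod 3571).
Scan 2290·2322^i mod 3571 for i = 0, 1, …:
  i=0: 2290   i=1: 161   i=2: 2458   i=3: 1018
  i=4: 3365   i=5: 182   i=6: 1226   i=7: 685
  i=8: 1475   i=9: 361     …   i=54: 1892
  i=55: 894
Match at i=55, j=38: x = 55·60 + 38 = 3338.

3338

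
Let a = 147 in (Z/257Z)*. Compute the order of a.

The order of 147 must divide p − 1 = 256 = 2^8.
Divisors: 1, 2, 4, 8, 16, 32, 64, 128, 256.
Check each in increasing order: 147^1 ≡ 147;  147^2 ≡ 21;  147^4 ≡ 184;  147^8 ≡ 189;  147^16 ≡ 255;  147^32 ≡ 4;  147^64 ≡ 16;  147^128 ≡ 256;  147^256 ≡ 1.
Smallest exponent giving 1 is 256.

256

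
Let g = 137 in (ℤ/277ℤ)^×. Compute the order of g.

276

The order of 137 must divide p − 1 = 276 = 2^2 · 3 · 23.
Divisors: 1, 2, 3, 4, 6, 12, 23, 46, 69, 92, 138, 276.
Check each in increasing order: 137^1 ≡ 137;  137^2 ≡ 210;  137^3 ≡ 239;  137^4 ≡ 57;  137^6 ≡ 59;  137^12 ≡ 157;  137^23 ≡ 95;  137^46 ≡ 161;  137^69 ≡ 60;  137^92 ≡ 160;  137^138 ≡ 276;  137^276 ≡ 1.
Smallest exponent giving 1 is 276.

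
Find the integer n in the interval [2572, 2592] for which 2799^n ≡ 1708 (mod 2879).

2579

Compute 2799^2572 mod 2879 = 1842, then multiply by 2799 repeatedly:
  2799^2572=1842  2799^2573=2348  2799^2574=2174  2799^2575=1699  2799^2576=2272
  2799^2577=2496  2799^2578=1850  2799^2579=1708
Found 1708 at exponent 2579.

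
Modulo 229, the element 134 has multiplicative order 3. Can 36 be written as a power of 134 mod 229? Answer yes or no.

36 ∈ ⟨134⟩ iff 36^3 ≡ 1 (mod 229), since |⟨134⟩| = 3.
36^3 mod 229 = 169.
Since 169 ≠ 1, 36 does not lie in the subgroup.

no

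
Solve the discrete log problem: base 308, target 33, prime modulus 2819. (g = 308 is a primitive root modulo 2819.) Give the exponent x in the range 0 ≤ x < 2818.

Baby-step giant-step with m = ceil(sqrt(2818)) = 54.
Baby table (308^j mod 2819 for j=0..53):
  0:1  1:308  2:1837  3:1996  4:226  5:1952  6:769  7:56
  8:334  9:1388  10:1835  11:1380  12:2190  13:779  14:317  15:1790
  16:1615  17:1276  18:1167  19:1423  20:1339  21:838  22:1575  23:232
  24:981  25:515  26:756  27:1690  28:1824  29:811  30:1716  31:1375
  32:650  33:51  34:1613  35:660  36:312  37:250  38:887  39:2572
  40:37  41:120  42:313  43:558  44:2724  45:1749  46:263  47:2072
  48:1082  49:614  50:239  51:318  52:2098  53:633
Giant step factor: 308^(-54) ≡ 921 (mod 2819).
Scan 33·921^i mod 2819 for i = 0, 1, …:
  i=0: 33   i=1: 2203   i=2: 2102   i=3: 2108
  i=4: 1996
Match at i=4, j=3: x = 4·54 + 3 = 219.

219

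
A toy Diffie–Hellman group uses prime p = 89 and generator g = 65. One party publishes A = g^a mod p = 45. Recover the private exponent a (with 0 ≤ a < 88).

32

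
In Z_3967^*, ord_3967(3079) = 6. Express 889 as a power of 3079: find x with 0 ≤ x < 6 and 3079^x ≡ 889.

5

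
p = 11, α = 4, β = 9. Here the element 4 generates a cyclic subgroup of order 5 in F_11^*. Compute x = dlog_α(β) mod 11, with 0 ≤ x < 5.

Successive powers of 4 modulo 11:
  4^0=1  4^1=4  4^2=5  4^3=9
So 4^3 ≡ 9 (mod 11), giving x = 3.

3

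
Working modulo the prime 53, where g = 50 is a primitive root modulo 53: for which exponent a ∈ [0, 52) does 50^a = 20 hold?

Baby-step giant-step with m = ceil(sqrt(52)) = 8.
Baby table (50^j mod 53 for j=0..7):
  0:1  1:50  2:9  3:26  4:28  5:22  6:40  7:39
Giant step factor: 50^(-8) ≡ 24 (mod 53).
Scan 20·24^i mod 53 for i = 0, 1, …:
  i=0: 20   i=1: 3   i=2: 19   i=3: 32
  i=4: 26
Match at i=4, j=3: a = 4·8 + 3 = 35.

35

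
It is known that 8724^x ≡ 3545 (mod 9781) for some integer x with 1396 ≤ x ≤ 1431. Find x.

1406

Compute 8724^1396 mod 9781 = 950, then multiply by 8724 repeatedly:
  8724^1396=950  8724^1397=3293  8724^1398=1335  8724^1399=7150  8724^1400=3163
  8724^1401=1811  8724^1402=2849  8724^1403=1155  8724^1404=1790  8724^1405=5484
  8724^1406=3545
Found 3545 at exponent 1406.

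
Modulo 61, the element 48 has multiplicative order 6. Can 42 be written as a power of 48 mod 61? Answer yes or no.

⟨48⟩ has order 6; its elements mod 61 are {1, 13, 14, 47, 48, 60}.
42 is not in this set.

no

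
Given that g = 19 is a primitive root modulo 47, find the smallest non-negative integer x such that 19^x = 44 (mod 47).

Successive powers of 19 modulo 47:
  19^0=1  19^1=19  19^2=32  19^3=44
So 19^3 ≡ 44 (mod 47), giving x = 3.

3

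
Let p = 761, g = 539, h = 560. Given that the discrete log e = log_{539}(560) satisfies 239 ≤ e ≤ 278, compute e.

241

Compute 539^239 mod 761 = 657, then multiply by 539 repeatedly:
  539^239=657  539^240=258  539^241=560
Found 560 at exponent 241.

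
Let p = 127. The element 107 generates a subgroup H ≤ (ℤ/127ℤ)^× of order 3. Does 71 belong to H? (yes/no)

no

⟨107⟩ has order 3; its elements mod 127 are {1, 19, 107}.
71 is not in this set.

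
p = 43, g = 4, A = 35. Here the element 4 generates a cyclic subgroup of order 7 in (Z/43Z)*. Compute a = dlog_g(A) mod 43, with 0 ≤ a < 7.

Successive powers of 4 modulo 43:
  4^0=1  4^1=4  4^2=16  4^3=21  4^4=41  4^5=35
So 4^5 ≡ 35 (mod 43), giving a = 5.

5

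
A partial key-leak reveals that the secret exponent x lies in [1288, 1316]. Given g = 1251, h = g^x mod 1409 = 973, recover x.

Compute 1251^1288 mod 1409 = 925, then multiply by 1251 repeatedly:
  1251^1288=925  1251^1289=386  1251^1290=1008  1251^1291=1362  1251^1292=381
  1251^1293=389  1251^1294=534  1251^1295=168  1251^1296=227  1251^1297=768
  1251^1298=1239  1251^1299=89  1251^1300=28  1251^1301=1212  1251^1302=128
  1251^1303=911  1251^1304=1189  1251^1305=944  1251^1306=202  1251^1307=491
  1251^1308=1326  1251^1309=433  1251^1310=627  1251^1311=973
Found 973 at exponent 1311.

1311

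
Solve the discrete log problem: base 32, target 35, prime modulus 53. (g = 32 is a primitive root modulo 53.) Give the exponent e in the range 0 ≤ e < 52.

Baby-step giant-step with m = ceil(sqrt(52)) = 8.
Baby table (32^j mod 53 for j=0..7):
  0:1  1:32  2:17  3:14  4:24  5:26  6:37  7:18
Giant step factor: 32^(-8) ≡ 15 (mod 53).
Scan 35·15^i mod 53 for i = 0, 1, …:
  i=0: 35   i=1: 48   i=2: 31   i=3: 41
  i=4: 32
Match at i=4, j=1: e = 4·8 + 1 = 33.

33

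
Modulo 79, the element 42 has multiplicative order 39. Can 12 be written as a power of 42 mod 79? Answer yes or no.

12 ∈ ⟨42⟩ iff 12^39 ≡ 1 (mod 79), since |⟨42⟩| = 39.
12^39 mod 79 = 78.
Since 78 ≠ 1, 12 does not lie in the subgroup.

no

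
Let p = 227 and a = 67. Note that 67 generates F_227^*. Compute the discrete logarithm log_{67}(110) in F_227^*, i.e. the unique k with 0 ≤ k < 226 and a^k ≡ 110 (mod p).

172

Baby-step giant-step with m = ceil(sqrt(226)) = 16.
Baby table (67^j mod 227 for j=0..15):
  0:1  1:67  2:176  3:215  4:104  5:158  6:144  7:114
  8:147  9:88  10:221  11:52  12:79  13:72  14:57  15:187
Giant step factor: 67^(-16) ≡ 129 (mod 227).
Scan 110·129^i mod 227 for i = 0, 1, …:
  i=0: 110   i=1: 116   i=2: 209   i=3: 175
  i=4: 102   i=5: 219   i=6: 103   i=7: 121
  i=8: 173   i=9: 71   i=10: 79
Match at i=10, j=12: k = 10·16 + 12 = 172.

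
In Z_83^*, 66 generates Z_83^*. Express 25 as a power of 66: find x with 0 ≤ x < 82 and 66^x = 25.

20

Baby-step giant-step with m = ceil(sqrt(82)) = 10.
Baby table (66^j mod 83 for j=0..9):
  0:1  1:66  2:40  3:67  4:23  5:24  6:7  7:47
  8:31  9:54
Giant step factor: 66^(-10) ≡ 33 (mod 83).
Scan 25·33^i mod 83 for i = 0, 1, …:
  i=0: 25   i=1: 78   i=2: 1
Match at i=2, j=0: x = 2·10 + 0 = 20.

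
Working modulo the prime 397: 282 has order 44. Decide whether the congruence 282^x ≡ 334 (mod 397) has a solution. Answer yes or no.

yes

334 ∈ ⟨282⟩ iff 334^44 ≡ 1 (mod 397), since |⟨282⟩| = 44.
334^44 mod 397 = 1.
Since 1 = 1, 334 lies in the subgroup.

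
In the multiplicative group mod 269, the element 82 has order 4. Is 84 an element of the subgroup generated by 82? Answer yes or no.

84 ∈ ⟨82⟩ iff 84^4 ≡ 1 (mod 269), since |⟨82⟩| = 4.
84^4 mod 269 = 78.
Since 78 ≠ 1, 84 does not lie in the subgroup.

no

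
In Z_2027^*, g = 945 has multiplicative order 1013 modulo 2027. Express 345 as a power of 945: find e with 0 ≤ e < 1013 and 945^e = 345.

Baby-step giant-step with m = ceil(sqrt(1013)) = 32.
Baby table (945^j mod 2027 for j=0..31):
  0:1  1:945  2:1145  3:1634  4:1583  5:9  6:397  7:170
  8:517  9:58  10:81  11:1546  12:1530  13:599  14:522  15:729
  16:1752  17:1608  18:1337  19:644  20:480  21:1579  22:283  23:1898
  24:1742  25:266  26:22  27:520  28:866  29:1489  30:367  31:198
Giant step factor: 945^(-32) ≡ 68 (mod 2027).
Scan 345·68^i mod 2027 for i = 0, 1, …:
  i=0: 345   i=1: 1163   i=2: 31   i=3: 81
Match at i=3, j=10: e = 3·32 + 10 = 106.

106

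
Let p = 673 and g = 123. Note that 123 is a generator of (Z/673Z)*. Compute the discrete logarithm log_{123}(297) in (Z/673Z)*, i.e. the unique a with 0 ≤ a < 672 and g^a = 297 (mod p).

341

Baby-step giant-step with m = ceil(sqrt(672)) = 26.
Baby table (123^j mod 673 for j=0..25):
  0:1  1:123  2:323  3:22  4:14  5:376  6:484  7:308
  8:196  9:553  10:46  11:274  12:52  13:339  14:644  15:471
  16:55  17:35  18:267  19:537  20:97  21:490  22:373  23:115
  24:12  25:130
Giant step factor: 123^(-26) ≡ 54 (mod 673).
Scan 297·54^i mod 673 for i = 0, 1, …:
  i=0: 297   i=1: 559   i=2: 574   i=3: 38
  i=4: 33   i=5: 436   i=6: 662   i=7: 79
  i=8: 228   i=9: 198   i=10: 597   i=11: 607
  i=12: 474   i=13: 22
Match at i=13, j=3: a = 13·26 + 3 = 341.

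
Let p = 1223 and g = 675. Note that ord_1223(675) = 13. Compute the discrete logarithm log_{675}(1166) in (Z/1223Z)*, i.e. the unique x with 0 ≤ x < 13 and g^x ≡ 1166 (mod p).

Successive powers of 675 modulo 1223:
  675^0=1  675^1=675  675^2=669  675^3=288  675^4=1166
So 675^4 ≡ 1166 (mod 1223), giving x = 4.

4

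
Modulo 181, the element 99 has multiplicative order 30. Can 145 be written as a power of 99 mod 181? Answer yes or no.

yes

145 ∈ ⟨99⟩ iff 145^30 ≡ 1 (mod 181), since |⟨99⟩| = 30.
145^30 mod 181 = 1.
Since 1 = 1, 145 lies in the subgroup.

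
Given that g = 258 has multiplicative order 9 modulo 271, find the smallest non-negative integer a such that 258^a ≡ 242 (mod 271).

Successive powers of 258 modulo 271:
  258^0=1  258^1=258  258^2=169  258^3=242
So 258^3 ≡ 242 (mod 271), giving a = 3.

3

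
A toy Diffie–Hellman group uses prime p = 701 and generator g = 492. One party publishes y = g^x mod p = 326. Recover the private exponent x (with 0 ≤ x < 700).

Baby-step giant-step with m = ceil(sqrt(700)) = 27.
Baby table (492^j mod 701 for j=0..26):
  0:1  1:492  2:219  3:495  4:293  5:451  6:376  7:629
  8:327  9:355  10:111  11:635  12:475  13:267  14:277  15:290
  16:377  17:420  18:546  19:149  20:404  21:385  22:150  23:195
  24:604  25:645  26:488
Giant step factor: 492^(-27) ≡ 501 (mod 701).
Scan 326·501^i mod 701 for i = 0, 1, …:
  i=0: 326   i=1: 694   i=2: 699   i=3: 400
  i=4: 615   i=5: 376
Match at i=5, j=6: x = 5·27 + 6 = 141.

141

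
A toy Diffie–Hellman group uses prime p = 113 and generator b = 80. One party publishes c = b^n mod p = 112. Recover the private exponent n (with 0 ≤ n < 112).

Baby-step giant-step with m = ceil(sqrt(112)) = 11.
Baby table (80^j mod 113 for j=0..10):
  0:1  1:80  2:72  3:110  4:99  5:10  6:9  7:42
  8:83  9:86  10:100
Giant step factor: 80^(-11) ≡ 54 (mod 113).
Scan 112·54^i mod 113 for i = 0, 1, …:
  i=0: 112   i=1: 59   i=2: 22   i=3: 58
  i=4: 81   i=5: 80
Match at i=5, j=1: n = 5·11 + 1 = 56.

56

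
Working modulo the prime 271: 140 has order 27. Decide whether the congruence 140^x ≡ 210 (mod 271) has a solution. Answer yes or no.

210 ∈ ⟨140⟩ iff 210^27 ≡ 1 (mod 271), since |⟨140⟩| = 27.
210^27 mod 271 = 27.
Since 27 ≠ 1, 210 does not lie in the subgroup.

no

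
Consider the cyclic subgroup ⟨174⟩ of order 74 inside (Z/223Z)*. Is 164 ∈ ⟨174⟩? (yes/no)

yes

164 ∈ ⟨174⟩ iff 164^74 ≡ 1 (mod 223), since |⟨174⟩| = 74.
164^74 mod 223 = 1.
Since 1 = 1, 164 lies in the subgroup.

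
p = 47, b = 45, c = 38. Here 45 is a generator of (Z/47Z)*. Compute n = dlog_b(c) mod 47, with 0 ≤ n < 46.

Baby-step giant-step with m = ceil(sqrt(46)) = 7.
Baby table (45^j mod 47 for j=0..6):
  0:1  1:45  2:4  3:39  4:16  5:15  6:17
Giant step factor: 45^(-7) ≡ 29 (mod 47).
Scan 38·29^i mod 47 for i = 0, 1, …:
  i=0: 38   i=1: 21   i=2: 45
Match at i=2, j=1: n = 2·7 + 1 = 15.

15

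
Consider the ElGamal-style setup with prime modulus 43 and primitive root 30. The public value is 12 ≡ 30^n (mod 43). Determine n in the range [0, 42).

Successive powers of 30 modulo 43:
  30^0=1  30^1=30  30^2=40  30^3=39  30^4=9  30^5=12
So 30^5 ≡ 12 (mod 43), giving n = 5.

5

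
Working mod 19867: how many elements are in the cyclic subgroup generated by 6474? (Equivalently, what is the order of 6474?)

The order of 6474 must divide p − 1 = 19866 = 2 · 3 · 7 · 11 · 43.
Divisors: 1, 2, 3, 6, 7, 11, 14, 21, 22, 33, 42, 43, 66, 77, 86, 129, 154, 231, 258, 301, 462, 473, 602, 903, 946, 1419, 1806, 2838, 3311, 6622, 9933, 19866.
Check each in increasing order: 6474^1 ≡ 6474;  6474^2 ≡ 13173;  6474^3 ≡ 12838;  6474^6 ≡ 17479;  6474^7 ≡ 16481;  6474^11 ≡ 3790;  6474^14 ≡ 1737;  6474^21 ≡ 19017;  6474^22 ≡ 259;  6474^33 ≡ 8127;  6474^42 ≡ 7288;  6474^43 ≡ 18254;  6474^66 ≡ 10221;  6474^77 ≡ 16807;  6474^86 ≡ 19059;  6474^129 ≡ 11949;  6474^154 ≡ 6243;  6474^231 ≡ 8474;  6474^258 ≡ 14339;  6474^301 ≡ 16248;  6474^462 ≡ 9338;  6474^473 ≡ 7893;  6474^602 ≡ 4808;  6474^903 ≡ 3340;  6474^946 ≡ 16404;  6474^1419 ≡ 3533;  6474^1806 ≡ 10213;  6474^2838 ≡ 5613;  6474^3311 ≡ 19866;  6474^6622 ≡ 1.
Smallest exponent giving 1 is 6622.

6622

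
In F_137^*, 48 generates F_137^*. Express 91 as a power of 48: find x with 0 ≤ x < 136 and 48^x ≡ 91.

Baby-step giant-step with m = ceil(sqrt(136)) = 12.
Baby table (48^j mod 137 for j=0..11):
  0:1  1:48  2:112  3:33  4:77  5:134  6:130  7:75
  8:38  9:43  10:9  11:21
Giant step factor: 48^(-12) ≡ 14 (mod 137).
Scan 91·14^i mod 137 for i = 0, 1, …:
  i=0: 91   i=1: 41   i=2: 26   i=3: 90
  i=4: 27   i=5: 104   i=6: 86   i=7: 108
  i=8: 5   i=9: 70   i=10: 21
Match at i=10, j=11: x = 10·12 + 11 = 131.

131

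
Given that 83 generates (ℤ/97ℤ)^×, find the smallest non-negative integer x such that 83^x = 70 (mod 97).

66

Baby-step giant-step with m = ceil(sqrt(96)) = 10.
Baby table (83^j mod 97 for j=0..9):
  0:1  1:83  2:2  3:69  4:4  5:41  6:8  7:82
  8:16  9:67
Giant step factor: 83^(-10) ≡ 94 (mod 97).
Scan 70·94^i mod 97 for i = 0, 1, …:
  i=0: 70   i=1: 81   i=2: 48   i=3: 50
  i=4: 44   i=5: 62   i=6: 8
Match at i=6, j=6: x = 6·10 + 6 = 66.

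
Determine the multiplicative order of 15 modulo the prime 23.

22

The order of 15 must divide p − 1 = 22 = 2 · 11.
Divisors: 1, 2, 11, 22.
Check each in increasing order: 15^1 ≡ 15;  15^2 ≡ 18;  15^11 ≡ 22;  15^22 ≡ 1.
Smallest exponent giving 1 is 22.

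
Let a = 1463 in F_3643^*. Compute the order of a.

1821

The order of 1463 must divide p − 1 = 3642 = 2 · 3 · 607.
Divisors: 1, 2, 3, 6, 607, 1214, 1821, 3642.
Check each in increasing order: 1463^1 ≡ 1463;  1463^2 ≡ 1928;  1463^3 ≡ 982;  1463^6 ≡ 2572;  1463^607 ≡ 422;  1463^1214 ≡ 3220;  1463^1821 ≡ 1.
Smallest exponent giving 1 is 1821.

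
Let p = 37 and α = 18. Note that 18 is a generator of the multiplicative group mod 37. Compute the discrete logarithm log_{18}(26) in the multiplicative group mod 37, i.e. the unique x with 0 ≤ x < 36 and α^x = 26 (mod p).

24

Successive powers of 18 modulo 37:
  18^0=1  18^1=18  18^2=28  18^3=23  18^4=7  18^5=15
  18^6=11  18^7=13  18^8=12  18^9=31  18^10=3  18^11=17
  18^12=10  18^13=32  18^14=21  18^15=8  18^16=33  18^17=2
  18^18=36  18^19=19  18^20=9  18^21=14  18^22=30  18^23=22
  18^24=26
So 18^24 ≡ 26 (mod 37), giving x = 24.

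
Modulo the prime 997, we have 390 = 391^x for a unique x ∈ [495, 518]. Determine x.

496

Compute 391^495 mod 997 = 947, then multiply by 391 repeatedly:
  391^495=947  391^496=390
Found 390 at exponent 496.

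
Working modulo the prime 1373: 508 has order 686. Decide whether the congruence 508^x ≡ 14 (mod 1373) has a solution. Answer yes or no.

14 ∈ ⟨508⟩ iff 14^686 ≡ 1 (mod 1373), since |⟨508⟩| = 686.
14^686 mod 1373 = 1372.
Since 1372 ≠ 1, 14 does not lie in the subgroup.

no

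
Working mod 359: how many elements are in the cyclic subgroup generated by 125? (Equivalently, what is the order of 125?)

The order of 125 must divide p − 1 = 358 = 2 · 179.
Divisors: 1, 2, 179, 358.
Check each in increasing order: 125^1 ≡ 125;  125^2 ≡ 188;  125^179 ≡ 1.
Smallest exponent giving 1 is 179.

179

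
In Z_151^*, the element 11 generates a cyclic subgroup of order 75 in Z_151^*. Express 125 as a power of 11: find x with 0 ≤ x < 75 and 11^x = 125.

69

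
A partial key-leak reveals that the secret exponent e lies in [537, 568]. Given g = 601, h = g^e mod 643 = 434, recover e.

Compute 601^537 mod 643 = 270, then multiply by 601 repeatedly:
  601^537=270  601^538=234  601^539=460  601^540=613  601^541=617
  601^542=449  601^543=432  601^544=503  601^545=93  601^546=595
  601^547=87  601^548=204  601^549=434
Found 434 at exponent 549.

549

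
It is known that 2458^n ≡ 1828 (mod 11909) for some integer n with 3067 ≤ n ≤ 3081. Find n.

3076

Compute 2458^3067 mod 11909 = 6906, then multiply by 2458 repeatedly:
  2458^3067=6906  2458^3068=4623  2458^3069=2148  2458^3070=4097  2458^3071=7321
  2458^3072=519  2458^3073=1439  2458^3074=89  2458^3075=4400  2458^3076=1828
Found 1828 at exponent 3076.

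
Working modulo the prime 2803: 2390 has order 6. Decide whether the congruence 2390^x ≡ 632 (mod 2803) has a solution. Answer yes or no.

no

632 ∈ ⟨2390⟩ iff 632^6 ≡ 1 (mod 2803), since |⟨2390⟩| = 6.
632^6 mod 2803 = 1709.
Since 1709 ≠ 1, 632 does not lie in the subgroup.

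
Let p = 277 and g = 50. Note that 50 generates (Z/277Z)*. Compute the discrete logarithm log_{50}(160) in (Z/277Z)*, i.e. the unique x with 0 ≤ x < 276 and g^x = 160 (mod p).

92

Baby-step giant-step with m = ceil(sqrt(276)) = 17.
Baby table (50^j mod 277 for j=0..16):
  0:1  1:50  2:7  3:73  4:49  5:234  6:66  7:253
  8:185  9:109  10:187  11:209  12:201  13:78  14:22  15:269
  16:154
Giant step factor: 50^(-17) ≡ 183 (mod 277).
Scan 160·183^i mod 277 for i = 0, 1, …:
  i=0: 160   i=1: 195   i=2: 229   i=3: 80
  i=4: 236   i=5: 253
Match at i=5, j=7: x = 5·17 + 7 = 92.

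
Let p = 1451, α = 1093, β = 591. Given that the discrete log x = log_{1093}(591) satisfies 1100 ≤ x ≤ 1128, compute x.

Compute 1093^1100 mod 1451 = 1121, then multiply by 1093 repeatedly:
  1093^1100=1121  1093^1101=609  1093^1102=1079  1093^1103=1135  1093^1104=1401
  1093^1105=488  1093^1106=867  1093^1107=128  1093^1108=608  1093^1109=1437
  1093^1110=659  1093^1111=591
Found 591 at exponent 1111.

1111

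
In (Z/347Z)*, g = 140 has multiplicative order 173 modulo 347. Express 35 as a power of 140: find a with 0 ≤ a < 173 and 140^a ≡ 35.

121

Baby-step giant-step with m = ceil(sqrt(173)) = 14.
Baby table (140^j mod 347 for j=0..13):
  0:1  1:140  2:168  3:271  4:117  5:71  6:224  7:130
  8:156  9:326  10:183  11:289  12:208  13:319
Giant step factor: 140^(-14) ≡ 64 (mod 347).
Scan 35·64^i mod 347 for i = 0, 1, …:
  i=0: 35   i=1: 158   i=2: 49   i=3: 13
  i=4: 138   i=5: 157   i=6: 332   i=7: 81
  i=8: 326
Match at i=8, j=9: a = 8·14 + 9 = 121.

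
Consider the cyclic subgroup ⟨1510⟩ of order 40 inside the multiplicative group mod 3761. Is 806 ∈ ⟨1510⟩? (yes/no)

yes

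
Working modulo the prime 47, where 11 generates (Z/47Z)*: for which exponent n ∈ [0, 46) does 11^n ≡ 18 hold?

28

Successive powers of 11 modulo 47:
  11^0=1  11^1=11  11^2=27  11^3=15  11^4=24  11^5=29
  11^6=37  11^7=31  11^8=12  11^9=38  11^10=42  11^11=39
  11^12=6  11^13=19  11^14=21  11^15=43  11^16=3  11^17=33
  11^18=34  11^19=45  11^20=25  11^21=40  11^22=17  11^23=46
  11^24=36  11^25=20  11^26=32  11^27=23  11^28=18
So 11^28 ≡ 18 (mod 47), giving n = 28.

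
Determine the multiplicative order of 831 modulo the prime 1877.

28

The order of 831 must divide p − 1 = 1876 = 2^2 · 7 · 67.
Divisors: 1, 2, 4, 7, 14, 28, 67, 134, 268, 469, 938, 1876.
Check each in increasing order: 831^1 ≡ 831;  831^2 ≡ 1702;  831^4 ≡ 593;  831^7 ≡ 1740;  831^14 ≡ 1876;  831^28 ≡ 1.
Smallest exponent giving 1 is 28.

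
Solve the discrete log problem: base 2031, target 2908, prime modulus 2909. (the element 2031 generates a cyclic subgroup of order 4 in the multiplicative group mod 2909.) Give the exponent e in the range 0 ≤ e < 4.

2

Successive powers of 2031 modulo 2909:
  2031^0=1  2031^1=2031  2031^2=2908
So 2031^2 ≡ 2908 (mod 2909), giving e = 2.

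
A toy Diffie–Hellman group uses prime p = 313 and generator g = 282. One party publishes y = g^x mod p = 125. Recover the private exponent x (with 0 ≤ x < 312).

195

Baby-step giant-step with m = ceil(sqrt(312)) = 18.
Baby table (282^j mod 313 for j=0..17):
  0:1  1:282  2:22  3:257  4:171  5:20  6:6  7:127
  8:132  9:290  10:87  11:120  12:36  13:136  14:166  15:175
  16:209  17:94
Giant step factor: 282^(-18) ≡ 242 (mod 313).
Scan 125·242^i mod 313 for i = 0, 1, …:
  i=0: 125   i=1: 202   i=2: 56   i=3: 93
  i=4: 283   i=5: 252   i=6: 262   i=7: 178
  i=8: 195   i=9: 240   i=10: 175
Match at i=10, j=15: x = 10·18 + 15 = 195.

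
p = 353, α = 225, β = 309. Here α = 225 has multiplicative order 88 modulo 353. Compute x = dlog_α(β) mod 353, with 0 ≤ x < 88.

31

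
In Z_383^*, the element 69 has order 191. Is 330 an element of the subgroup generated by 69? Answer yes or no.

yes

330 ∈ ⟨69⟩ iff 330^191 ≡ 1 (mod 383), since |⟨69⟩| = 191.
330^191 mod 383 = 1.
Since 1 = 1, 330 lies in the subgroup.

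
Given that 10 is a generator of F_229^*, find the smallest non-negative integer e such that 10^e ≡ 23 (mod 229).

227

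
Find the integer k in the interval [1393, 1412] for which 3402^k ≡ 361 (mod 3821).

1402

Compute 3402^1393 mod 3821 = 1129, then multiply by 3402 repeatedly:
  3402^1393=1129  3402^1394=753  3402^1395=1636  3402^1396=2296  3402^1397=868
  3402^1398=3124  3402^1399=1647  3402^1400=1508  3402^1401=2434  3402^1402=361
Found 361 at exponent 1402.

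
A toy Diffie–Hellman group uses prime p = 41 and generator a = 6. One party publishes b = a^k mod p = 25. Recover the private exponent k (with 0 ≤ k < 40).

4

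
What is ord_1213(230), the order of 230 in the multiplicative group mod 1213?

1212

The order of 230 must divide p − 1 = 1212 = 2^2 · 3 · 101.
Divisors: 1, 2, 3, 4, 6, 12, 101, 202, 303, 404, 606, 1212.
Check each in increasing order: 230^1 ≡ 230;  230^2 ≡ 741;  230^3 ≡ 610;  230^4 ≡ 805;  230^6 ≡ 922;  230^12 ≡ 984;  230^101 ≡ 542;  230^202 ≡ 218;  230^303 ≡ 495;  230^404 ≡ 217;  230^606 ≡ 1212;  230^1212 ≡ 1.
Smallest exponent giving 1 is 1212.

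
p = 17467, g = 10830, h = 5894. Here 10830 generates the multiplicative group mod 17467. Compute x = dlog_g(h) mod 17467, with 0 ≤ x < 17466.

Baby-step giant-step with m = ceil(sqrt(17466)) = 133.
Baby table (10830^j mod 17467 for j=0..132):
  0:1  1:10830  2:15462  3:14798  4:2615  5:6443  6:14492  7:7365
  8:8628  9:10257  10:10657  11:10841  12:12323  13:10210  14:8190  15:274
  16:15497  17:9574  18:2308  19:363  20:1215  21:5799  22:9305  23:6027
  24:15698  25:3029  26:1044  27:5371  28:2820  29:8284  30:5208  31:1697
  32:3226  33:3580  34:12127  35:1037  36:16896  37:16855  38:9500  39:4370
  40:8997  41:6584  42:4426  43:4132  44:16573  45:12165  46:10836  47:10574
  48:2768  49:4068  50:4666  51:749  52:6982  53:417  54:9624  55:2331
  56:4915  57:7501  58:14280  59:17049  60:14480  61:17141  62:15221  63:7351
  64:14211  65:3393  66:13089  67:9165  68:9456  69:16926  70:9882  71:1751
  72:11635  73:112  74:7737  75:2511  76:15478  77:13408  78:5469  79:16140
  80:3931  81:5651  82:13429  83:5828  84:8969  85:283  86:8165  87:8996
  88:13221  89:6431  90:6801  91:13958  92:5722  93:13811  94:3209  95:11607
  96:11278  97:11476  98:7375  99:12126  100:7674  101:1434  102:2057  103:6885
  104:15394  105:11972  106:16686  107:13265  108:11342  109:5916  110:1324  111:15980
  112:364  113:12045  114:3794  115:6636  116:8642  117:4674  118:54  119:8409
  120:13999  121:13077  122:1474  123:16049  124:14020  125:13436  126:11770  127:12401
  128:16534  129:9003  130:1696  131:9863  132:5585
Giant step factor: 10830^(-133) ≡ 14073 (mod 17467).
Scan 5894·14073^i mod 17467 for i = 0, 1, …:
  i=0: 5894   i=1: 12946   i=2: 8248   i=3: 5889
  i=4: 12449   i=5: 767   i=6: 16852   i=7: 8737
  i=8: 5588   i=9: 3490     …   i=78: 8552
  i=79: 4666
Match at i=79, j=50: x = 79·133 + 50 = 10557.

10557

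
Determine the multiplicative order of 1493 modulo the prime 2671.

2670

The order of 1493 must divide p − 1 = 2670 = 2 · 3 · 5 · 89.
Divisors: 1, 2, 3, 5, 6, 10, 15, 30, 89, 178, 267, 445, 534, 890, 1335, 2670.
Check each in increasing order: 1493^1 ≡ 1493;  1493^2 ≡ 1435;  1493^3 ≡ 313;  1493^5 ≡ 427;  1493^6 ≡ 1813;  1493^10 ≡ 701;  1493^15 ≡ 175;  1493^30 ≡ 1244;  1493^89 ≡ 2634;  1493^178 ≡ 1369;  1493^267 ≡ 96;  1493^445 ≡ 545;  1493^534 ≡ 1203;  1493^890 ≡ 544;  1493^1335 ≡ 2670;  1493^2670 ≡ 1.
Smallest exponent giving 1 is 2670.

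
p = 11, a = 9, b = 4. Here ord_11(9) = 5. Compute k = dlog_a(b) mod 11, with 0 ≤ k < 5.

Successive powers of 9 modulo 11:
  9^0=1  9^1=9  9^2=4
So 9^2 ≡ 4 (mod 11), giving k = 2.

2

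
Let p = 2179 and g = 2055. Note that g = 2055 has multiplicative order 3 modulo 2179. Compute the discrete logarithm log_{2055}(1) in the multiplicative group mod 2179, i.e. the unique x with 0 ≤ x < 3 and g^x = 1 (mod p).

0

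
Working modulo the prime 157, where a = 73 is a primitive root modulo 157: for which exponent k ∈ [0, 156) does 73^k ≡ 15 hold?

11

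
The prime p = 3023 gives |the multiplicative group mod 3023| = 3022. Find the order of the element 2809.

1511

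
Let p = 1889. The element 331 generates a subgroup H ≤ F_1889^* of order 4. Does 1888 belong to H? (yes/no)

⟨331⟩ has order 4; its elements mod 1889 are {1, 331, 1558, 1888}.
1888 is in this set.

yes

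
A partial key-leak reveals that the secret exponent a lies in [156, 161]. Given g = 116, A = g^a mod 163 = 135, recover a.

156

Compute 116^156 mod 163 = 135, then multiply by 116 repeatedly:
  116^156=135
Found 135 at exponent 156.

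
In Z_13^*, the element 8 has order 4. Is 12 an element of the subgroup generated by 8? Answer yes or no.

yes

⟨8⟩ has order 4; its elements mod 13 are {1, 5, 8, 12}.
12 is in this set.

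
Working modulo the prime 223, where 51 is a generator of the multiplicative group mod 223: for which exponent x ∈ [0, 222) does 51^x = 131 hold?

208

Baby-step giant-step with m = ceil(sqrt(222)) = 15.
Baby table (51^j mod 223 for j=0..14):
  0:1  1:51  2:148  3:189  4:50  5:97  6:41  7:84
  8:47  9:167  10:43  11:186  12:120  13:99  14:143
Giant step factor: 51^(-15) ≡ 125 (mod 223).
Scan 131·125^i mod 223 for i = 0, 1, …:
  i=0: 131   i=1: 96   i=2: 181   i=3: 102
  i=4: 39   i=5: 192   i=6: 139   i=7: 204
  i=8: 78   i=9: 161   i=10: 55   i=11: 185
  i=12: 156   i=13: 99
Match at i=13, j=13: x = 13·15 + 13 = 208.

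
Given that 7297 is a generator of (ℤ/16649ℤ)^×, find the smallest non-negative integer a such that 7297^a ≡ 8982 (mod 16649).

2555

Baby-step giant-step with m = ceil(sqrt(16648)) = 130.
Baby table (7297^j mod 16649 for j=0..129):
  0:1  1:7297  2:2707  3:7265  4:2289  5:3886  6:2895  7:13883
  8:11735  9:4488  10:353  11:11895  12:6578  13:599  14:8865  15:6540
  16:6346  17:5893  18:13503  19:2609  20:8066  21:3387  22:7823  23:11659
  24:15982  25:11058  26:9172  27:15753  28:4945  29:5282  30:319  31:13532
  32:14434  33:3324  34:14284  35:7608  36:7810  37:43  38:14089  39:16507
  40:12713  41:15182  42:608  43:7942  44:14254  45:5135  46:9845  47:15179
  48:12015  49:16470  50:9108  51:14917  52:14836  53:6494  54:3664  55:14563
  56:12293  57:13858  58:12449  59:3409  60:1867  61:4617  62:9322  63:11469
  64:11419  65:12847  66:10689  67:13717  68:15810  69:4649  70:9740  71:14848
  72:10813  73:2850  74:1849  75:6463  76:10543  77:13891  78:3515  79:9495
  80:8526  81:13558  82:4368  83:7110  84:3386  85:526  86:8952  87:8717
  88:8769  89:5286  90:12858  91:7711  92:10196  93:12480  94:13179  95:2539
  96:13395  97:13685  98:15392  99:1270  100:10346  101:8196  102:3004  103:10104
  104:7116  105:13870  106:119  107:2595  108:5802  109:15436  110:6007  111:12911
  112:11525  113:3826  114:14598  115:1304  116:8709  117:340  118:279  119:4685
  120:6048  121:12406  122:5969  123:2009  124:8553  125:10789  126:10861  127:3477
  128:15242  129:5554
Giant step factor: 7297^(-130) ≡ 2782 (mod 16649).
Scan 8982·2782^i mod 16649 for i = 0, 1, …:
  i=0: 8982   i=1: 14424   i=2: 3478   i=3: 2727
  i=4: 11219   i=5: 11032   i=6: 6917   i=7: 13499
  i=8: 10723   i=9: 13027     …   i=18: 5494
  i=19: 526
Match at i=19, j=85: a = 19·130 + 85 = 2555.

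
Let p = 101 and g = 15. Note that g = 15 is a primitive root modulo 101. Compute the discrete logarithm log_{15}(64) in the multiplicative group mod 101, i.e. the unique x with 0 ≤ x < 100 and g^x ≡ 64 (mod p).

42

Baby-step giant-step with m = ceil(sqrt(100)) = 10.
Baby table (15^j mod 101 for j=0..9):
  0:1  1:15  2:23  3:42  4:24  5:57  6:47  7:99
  8:71  9:55
Giant step factor: 15^(-10) ≡ 6 (mod 101).
Scan 64·6^i mod 101 for i = 0, 1, …:
  i=0: 64   i=1: 81   i=2: 82   i=3: 88
  i=4: 23
Match at i=4, j=2: x = 4·10 + 2 = 42.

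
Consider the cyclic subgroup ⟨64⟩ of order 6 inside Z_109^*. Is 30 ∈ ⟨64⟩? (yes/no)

⟨64⟩ has order 6; its elements mod 109 are {1, 45, 46, 63, 64, 108}.
30 is not in this set.

no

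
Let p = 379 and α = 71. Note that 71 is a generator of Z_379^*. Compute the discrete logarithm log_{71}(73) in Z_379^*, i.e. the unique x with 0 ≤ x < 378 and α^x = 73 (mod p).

Baby-step giant-step with m = ceil(sqrt(378)) = 20.
Baby table (71^j mod 379 for j=0..19):
  0:1  1:71  2:114  3:135  4:110  5:230  6:33  7:69
  8:351  9:286  10:219  11:10  12:331  13:3  14:213  15:342
  16:26  17:330  18:311  19:99
Giant step factor: 71^(-20) ≡ 130 (mod 379).
Scan 73·130^i mod 379 for i = 0, 1, …:
  i=0: 73   i=1: 15   i=2: 55   i=3: 328
  i=4: 192   i=5: 325   i=6: 181   i=7: 32
  i=8: 370   i=9: 346     …   i=17: 300
  i=18: 342
Match at i=18, j=15: x = 18·20 + 15 = 375.

375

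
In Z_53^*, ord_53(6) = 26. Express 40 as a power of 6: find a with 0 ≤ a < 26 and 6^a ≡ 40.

23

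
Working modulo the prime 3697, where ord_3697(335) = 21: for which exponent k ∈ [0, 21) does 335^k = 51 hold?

5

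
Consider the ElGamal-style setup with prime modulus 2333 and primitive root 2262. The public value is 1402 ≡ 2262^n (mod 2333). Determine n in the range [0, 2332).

1777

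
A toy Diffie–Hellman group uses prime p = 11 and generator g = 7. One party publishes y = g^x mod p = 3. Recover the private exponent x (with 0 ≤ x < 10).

4

Successive powers of 7 modulo 11:
  7^0=1  7^1=7  7^2=5  7^3=2  7^4=3
So 7^4 ≡ 3 (mod 11), giving x = 4.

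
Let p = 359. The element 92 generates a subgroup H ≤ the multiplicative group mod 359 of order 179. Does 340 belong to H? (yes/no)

yes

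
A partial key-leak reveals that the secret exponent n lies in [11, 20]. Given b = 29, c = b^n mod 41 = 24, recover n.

Compute 29^11 mod 41 = 15, then multiply by 29 repeatedly:
  29^11=15  29^12=25  29^13=28  29^14=33  29^15=14
  29^16=37  29^17=7  29^18=39  29^19=24
Found 24 at exponent 19.

19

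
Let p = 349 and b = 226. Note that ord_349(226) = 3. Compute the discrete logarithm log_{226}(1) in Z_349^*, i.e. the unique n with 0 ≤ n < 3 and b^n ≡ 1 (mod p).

0

Successive powers of 226 modulo 349:
  226^0=1
So 226^0 ≡ 1 (mod 349), giving n = 0.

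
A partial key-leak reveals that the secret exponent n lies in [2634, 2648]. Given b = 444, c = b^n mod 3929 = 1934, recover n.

2642

Compute 444^2634 mod 3929 = 2277, then multiply by 444 repeatedly:
  444^2634=2277  444^2635=1235  444^2636=2209  444^2637=2475  444^2638=2709
  444^2639=522  444^2640=3886  444^2641=553  444^2642=1934
Found 1934 at exponent 2642.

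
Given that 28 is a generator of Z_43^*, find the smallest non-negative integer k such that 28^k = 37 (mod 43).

35

Baby-step giant-step with m = ceil(sqrt(42)) = 7.
Baby table (28^j mod 43 for j=0..6):
  0:1  1:28  2:10  3:22  4:14  5:5  6:11
Giant step factor: 28^(-7) ≡ 37 (mod 43).
Scan 37·37^i mod 43 for i = 0, 1, …:
  i=0: 37   i=1: 36   i=2: 42   i=3: 6
  i=4: 7   i=5: 1
Match at i=5, j=0: k = 5·7 + 0 = 35.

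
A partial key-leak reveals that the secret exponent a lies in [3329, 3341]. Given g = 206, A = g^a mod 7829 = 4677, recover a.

3340

Compute 206^3329 mod 7829 = 7426, then multiply by 206 repeatedly:
  206^3329=7426  206^3330=3101  206^3331=4657  206^3332=4204  206^3333=4834
  206^3334=1521  206^3335=166  206^3336=2880  206^3337=6105  206^3338=4990
  206^3339=2341  206^3340=4677
Found 4677 at exponent 3340.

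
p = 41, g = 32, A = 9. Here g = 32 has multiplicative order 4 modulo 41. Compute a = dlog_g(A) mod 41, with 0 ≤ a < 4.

Successive powers of 32 modulo 41:
  32^0=1  32^1=32  32^2=40  32^3=9
So 32^3 ≡ 9 (mod 41), giving a = 3.

3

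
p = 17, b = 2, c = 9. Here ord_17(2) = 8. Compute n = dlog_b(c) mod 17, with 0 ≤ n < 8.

7

Successive powers of 2 modulo 17:
  2^0=1  2^1=2  2^2=4  2^3=8  2^4=16  2^5=15
  2^6=13  2^7=9
So 2^7 ≡ 9 (mod 17), giving n = 7.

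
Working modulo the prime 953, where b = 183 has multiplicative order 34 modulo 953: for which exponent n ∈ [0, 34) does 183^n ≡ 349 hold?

Successive powers of 183 modulo 953:
  183^0=1  183^1=183  183^2=134  183^3=697  183^4=802  183^5=4
  183^6=732  183^7=536  183^8=882  183^9=349
So 183^9 ≡ 349 (mod 953), giving n = 9.

9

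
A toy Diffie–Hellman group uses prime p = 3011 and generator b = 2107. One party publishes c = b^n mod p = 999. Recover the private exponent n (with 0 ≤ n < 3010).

2317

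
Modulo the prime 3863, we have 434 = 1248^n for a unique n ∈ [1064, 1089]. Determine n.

Compute 1248^1064 mod 3863 = 2211, then multiply by 1248 repeatedly:
  1248^1064=2211  1248^1065=1146  1248^1066=898  1248^1067=434
Found 434 at exponent 1067.

1067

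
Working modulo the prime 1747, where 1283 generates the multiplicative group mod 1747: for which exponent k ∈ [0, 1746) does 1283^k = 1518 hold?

293

Baby-step giant-step with m = ceil(sqrt(1746)) = 42.
Baby table (1283^j mod 1747 for j=0..41):
  0:1  1:1283  2:415  3:1357  4:1019  5:621  6:111  7:906
  8:643  9:385  10:1301  11:798  12:92  13:987  14:1493  15:807
  16:1157  17:1228  18:1477  19:1243  20:1505  21:480  22:896  23:42
  24:1476  25:1707  26:1090  27:870  28:1624  29:1168  30:1365  31:801
  32:447  33:485  34:323  35:370  36:1273  37:1561  38:701  39:1425
  40:913  41:889
Giant step factor: 1283^(-42) ≡ 471 (mod 1747).
Scan 1518·471^i mod 1747 for i = 0, 1, …:
  i=0: 1518   i=1: 455   i=2: 1171   i=3: 1236
  i=4: 405   i=5: 332   i=6: 889
Match at i=6, j=41: k = 6·42 + 41 = 293.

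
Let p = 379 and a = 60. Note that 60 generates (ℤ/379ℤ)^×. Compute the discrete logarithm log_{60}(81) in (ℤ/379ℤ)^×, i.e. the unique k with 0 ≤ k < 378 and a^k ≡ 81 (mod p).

38

Baby-step giant-step with m = ceil(sqrt(378)) = 20.
Baby table (60^j mod 379 for j=0..19):
  0:1  1:60  2:189  3:349  4:95  5:15  6:142  7:182
  8:308  9:288  10:225  11:235  12:77  13:72  14:151  15:343
  16:114  17:18  18:322  19:370
Giant step factor: 60^(-20) ≡ 266 (mod 379).
Scan 81·266^i mod 379 for i = 0, 1, …:
  i=0: 81   i=1: 322
Match at i=1, j=18: k = 1·20 + 18 = 38.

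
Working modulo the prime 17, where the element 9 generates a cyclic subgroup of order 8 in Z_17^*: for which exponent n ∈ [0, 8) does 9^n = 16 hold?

4

Successive powers of 9 modulo 17:
  9^0=1  9^1=9  9^2=13  9^3=15  9^4=16
So 9^4 ≡ 16 (mod 17), giving n = 4.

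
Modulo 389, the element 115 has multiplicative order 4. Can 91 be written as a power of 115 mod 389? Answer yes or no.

no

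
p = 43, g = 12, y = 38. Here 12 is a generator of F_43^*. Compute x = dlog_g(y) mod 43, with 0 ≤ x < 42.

Successive powers of 12 modulo 43:
  12^0=1  12^1=12  12^2=15  12^3=8  12^4=10  12^5=34
  12^6=21  12^7=37  12^8=14  12^9=39  12^10=38
So 12^10 ≡ 38 (mod 43), giving x = 10.

10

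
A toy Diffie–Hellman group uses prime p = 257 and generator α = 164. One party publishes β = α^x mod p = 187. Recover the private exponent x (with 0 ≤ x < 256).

212

Baby-step giant-step with m = ceil(sqrt(256)) = 16.
Baby table (164^j mod 257 for j=0..15):
  0:1  1:164  2:168  3:53  4:211  5:166  6:239  7:132
  8:60  9:74  10:57  11:96  12:67  13:194  14:205  15:210
Giant step factor: 164^(-16) ≡ 129 (mod 257).
Scan 187·129^i mod 257 for i = 0, 1, …:
  i=0: 187   i=1: 222   i=2: 111   i=3: 184
  i=4: 92   i=5: 46   i=6: 23   i=7: 140
  i=8: 70   i=9: 35   i=10: 146   i=11: 73
  i=12: 165   i=13: 211
Match at i=13, j=4: x = 13·16 + 4 = 212.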